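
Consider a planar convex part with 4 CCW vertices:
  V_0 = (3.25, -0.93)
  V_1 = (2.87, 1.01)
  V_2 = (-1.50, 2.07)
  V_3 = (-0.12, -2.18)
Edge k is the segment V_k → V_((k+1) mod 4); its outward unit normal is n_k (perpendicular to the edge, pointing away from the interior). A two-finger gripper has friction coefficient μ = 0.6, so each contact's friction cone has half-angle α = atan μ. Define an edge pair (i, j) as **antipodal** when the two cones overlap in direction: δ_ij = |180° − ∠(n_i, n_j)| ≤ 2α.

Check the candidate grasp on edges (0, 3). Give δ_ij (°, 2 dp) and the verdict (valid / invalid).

δ = 99.27°, invalid

α = atan 0.6 = 30.96°;  2α = 61.93°
edge 0: e_0 = (-0.38, +1.94);  n_0 = (+0.9814, +0.1922)
edge 3: e_3 = (+3.37, +1.25);  n_3 = (+0.3478, -0.9376)
∠(n_0, n_3) = 80.73°
δ = |180° − 80.73°| = 99.27°
99.27° > 2α = 61.93°  →  invalid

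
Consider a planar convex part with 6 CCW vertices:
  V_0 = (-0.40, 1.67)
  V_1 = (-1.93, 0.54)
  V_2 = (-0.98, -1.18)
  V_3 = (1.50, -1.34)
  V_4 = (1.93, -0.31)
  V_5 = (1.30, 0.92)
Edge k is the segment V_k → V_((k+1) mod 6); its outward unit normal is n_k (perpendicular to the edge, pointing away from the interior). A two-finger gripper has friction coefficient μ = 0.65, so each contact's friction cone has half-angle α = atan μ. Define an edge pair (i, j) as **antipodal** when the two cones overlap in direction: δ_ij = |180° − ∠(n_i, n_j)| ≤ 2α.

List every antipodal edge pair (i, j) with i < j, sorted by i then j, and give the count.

count = 7; pairs: (0,2), (0,3), (1,3), (1,4), (1,5), (2,4), (2,5)

α = atan 0.65 = 33.02°;  2α = 66.05°
n_0 = (-0.5941, +0.8044)
n_1 = (-0.8754, -0.4835)
n_2 = (-0.0644, -0.9979)
n_3 = (+0.9228, -0.3853)
n_4 = (+0.8900, +0.4559)
n_5 = (+0.4036, +0.9149)
  (0,1): δ = 97.54°  ·
  (0,2): δ = 40.14°  ✓
  (0,3): δ = 30.89°  ✓
  (0,4): δ = 80.67°  ·
  (0,5): δ = 119.75°  ·
  (1,2): δ = 122.60°  ·
  (1,3): δ = 51.57°  ✓
  (1,4): δ = 1.79°  ✓
  (1,5): δ = 37.28°  ✓
  (2,3): δ = 108.97°  ·
  (2,4): δ = 59.19°  ✓
  (2,5): δ = 20.11°  ✓
  (3,4): δ = 130.22°  ·
  (3,5): δ = 91.15°  ·
  (4,5): δ = 140.93°  ·
antipodal pairs: 7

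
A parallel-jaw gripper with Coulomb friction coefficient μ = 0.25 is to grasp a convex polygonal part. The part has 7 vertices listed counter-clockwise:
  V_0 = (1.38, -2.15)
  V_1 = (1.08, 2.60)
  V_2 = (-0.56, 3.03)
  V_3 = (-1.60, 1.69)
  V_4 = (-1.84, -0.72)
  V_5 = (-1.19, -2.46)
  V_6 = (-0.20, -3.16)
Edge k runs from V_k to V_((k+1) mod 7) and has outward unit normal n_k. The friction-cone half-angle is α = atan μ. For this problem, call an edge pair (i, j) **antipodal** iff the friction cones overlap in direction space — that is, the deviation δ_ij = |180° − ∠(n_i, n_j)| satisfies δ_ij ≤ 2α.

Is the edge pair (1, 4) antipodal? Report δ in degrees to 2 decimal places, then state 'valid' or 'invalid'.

α = atan 0.25 = 14.04°;  2α = 28.07°
edge 1: e_1 = (-1.64, +0.43);  n_1 = (+0.2536, +0.9673)
edge 4: e_4 = (+0.65, -1.74);  n_4 = (-0.9368, -0.3499)
∠(n_1, n_4) = 125.18°
δ = |180° − 125.18°| = 54.82°
54.82° > 2α = 28.07°  →  invalid

δ = 54.82°, invalid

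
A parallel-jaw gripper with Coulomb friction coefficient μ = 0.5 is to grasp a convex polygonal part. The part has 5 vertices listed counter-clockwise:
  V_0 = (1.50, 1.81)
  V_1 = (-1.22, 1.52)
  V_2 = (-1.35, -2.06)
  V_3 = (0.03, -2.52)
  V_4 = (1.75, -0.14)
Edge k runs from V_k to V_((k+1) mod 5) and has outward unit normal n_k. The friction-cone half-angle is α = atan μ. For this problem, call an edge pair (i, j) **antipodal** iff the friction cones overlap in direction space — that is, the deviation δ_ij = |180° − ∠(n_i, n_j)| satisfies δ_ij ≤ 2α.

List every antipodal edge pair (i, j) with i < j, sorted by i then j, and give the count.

count = 4; pairs: (0,2), (0,3), (1,3), (1,4)

α = atan 0.5 = 26.57°;  2α = 53.13°
n_0 = (-0.1060, +0.9944)
n_1 = (-0.9993, +0.0363)
n_2 = (-0.3162, -0.9487)
n_3 = (+0.8105, -0.5857)
n_4 = (+0.9919, +0.1272)
  (0,1): δ = 98.17°  ·
  (0,2): δ = 24.52°  ✓
  (0,3): δ = 48.06°  ✓
  (0,4): δ = 91.22°  ·
  (1,2): δ = 106.36°  ·
  (1,3): δ = 33.78°  ✓
  (1,4): δ = 9.39°  ✓
  (2,3): δ = 107.42°  ·
  (2,4): δ = 64.26°  ·
  (3,4): δ = 136.84°  ·
antipodal pairs: 4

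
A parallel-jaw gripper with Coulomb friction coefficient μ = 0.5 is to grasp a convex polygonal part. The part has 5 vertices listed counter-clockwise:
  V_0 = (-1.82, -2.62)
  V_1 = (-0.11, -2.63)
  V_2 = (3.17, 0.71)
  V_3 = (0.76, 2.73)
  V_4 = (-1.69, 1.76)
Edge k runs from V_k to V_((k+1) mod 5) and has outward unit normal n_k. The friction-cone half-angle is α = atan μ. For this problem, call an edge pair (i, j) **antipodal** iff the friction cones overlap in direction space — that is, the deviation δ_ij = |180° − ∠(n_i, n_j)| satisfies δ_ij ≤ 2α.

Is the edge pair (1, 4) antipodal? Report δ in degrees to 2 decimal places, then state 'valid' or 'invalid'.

δ = 42.78°, valid

α = atan 0.5 = 26.57°;  2α = 53.13°
edge 1: e_1 = (+3.28, +3.34);  n_1 = (+0.7135, -0.7007)
edge 4: e_4 = (-0.13, -4.38);  n_4 = (-0.9996, +0.0297)
∠(n_1, n_4) = 137.22°
δ = |180° − 137.22°| = 42.78°
42.78° ≤ 2α = 53.13°  →  valid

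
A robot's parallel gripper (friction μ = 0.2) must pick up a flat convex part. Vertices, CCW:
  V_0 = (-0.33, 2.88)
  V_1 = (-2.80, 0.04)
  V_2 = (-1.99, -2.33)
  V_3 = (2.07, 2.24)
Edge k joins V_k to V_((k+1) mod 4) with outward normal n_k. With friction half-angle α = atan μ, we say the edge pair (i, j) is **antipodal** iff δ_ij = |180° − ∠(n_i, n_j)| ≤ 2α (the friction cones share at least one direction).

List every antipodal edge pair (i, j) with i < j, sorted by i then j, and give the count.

count = 1; pairs: (0,2)

α = atan 0.2 = 11.31°;  2α = 22.62°
n_0 = (-0.7545, +0.6562)
n_1 = (-0.9463, -0.3234)
n_2 = (+0.7476, -0.6642)
n_3 = (+0.2577, +0.9662)
  (0,1): δ = 120.12°  ·
  (0,2): δ = 0.60°  ✓
  (0,3): δ = 116.08°  ·
  (1,2): δ = 60.49°  ·
  (1,3): δ = 56.20°  ·
  (2,3): δ = 63.31°  ·
antipodal pairs: 1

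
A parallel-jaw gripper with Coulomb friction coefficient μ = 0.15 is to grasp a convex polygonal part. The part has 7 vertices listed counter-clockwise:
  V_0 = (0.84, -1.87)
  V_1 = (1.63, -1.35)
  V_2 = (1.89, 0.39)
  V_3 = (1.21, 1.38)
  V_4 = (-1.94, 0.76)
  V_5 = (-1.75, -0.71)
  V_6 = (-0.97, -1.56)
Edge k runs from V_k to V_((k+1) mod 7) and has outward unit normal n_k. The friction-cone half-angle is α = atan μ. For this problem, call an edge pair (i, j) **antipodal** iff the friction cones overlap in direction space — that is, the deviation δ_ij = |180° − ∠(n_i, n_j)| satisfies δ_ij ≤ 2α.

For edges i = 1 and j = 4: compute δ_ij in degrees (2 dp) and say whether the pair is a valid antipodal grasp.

δ = 15.86°, valid

α = atan 0.15 = 8.53°;  2α = 17.06°
edge 1: e_1 = (+0.26, +1.74);  n_1 = (+0.9890, -0.1478)
edge 4: e_4 = (+0.19, -1.47);  n_4 = (-0.9918, -0.1282)
∠(n_1, n_4) = 164.14°
δ = |180° − 164.14°| = 15.86°
15.86° ≤ 2α = 17.06°  →  valid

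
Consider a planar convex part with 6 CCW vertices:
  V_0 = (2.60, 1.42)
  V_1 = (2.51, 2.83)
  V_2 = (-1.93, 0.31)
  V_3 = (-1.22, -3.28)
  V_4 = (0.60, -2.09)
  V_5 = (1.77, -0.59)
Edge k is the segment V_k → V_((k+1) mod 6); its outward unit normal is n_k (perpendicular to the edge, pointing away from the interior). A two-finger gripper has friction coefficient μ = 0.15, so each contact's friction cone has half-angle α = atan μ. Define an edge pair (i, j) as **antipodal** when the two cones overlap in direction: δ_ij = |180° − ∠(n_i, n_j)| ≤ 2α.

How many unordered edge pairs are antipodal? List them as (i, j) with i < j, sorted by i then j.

count = 2; pairs: (0,2), (1,3)

α = atan 0.15 = 8.53°;  2α = 17.06°
n_0 = (+0.9980, +0.0637)
n_1 = (-0.4936, +0.8697)
n_2 = (-0.9810, -0.1940)
n_3 = (+0.5472, -0.8370)
n_4 = (+0.7885, -0.6150)
n_5 = (+0.9243, -0.3817)
  (0,1): δ = 64.07°  ·
  (0,2): δ = 7.53°  ✓
  (0,3): δ = 119.53°  ·
  (0,4): δ = 138.39°  ·
  (0,5): δ = 153.91°  ·
  (1,2): δ = 108.39°  ·
  (1,3): δ = 3.60°  ✓
  (1,4): δ = 22.47°  ·
  (1,5): δ = 37.98°  ·
  (2,3): δ = 68.01°  ·
  (2,4): δ = 49.14°  ·
  (2,5): δ = 33.62°  ·
  (3,4): δ = 161.13°  ·
  (3,5): δ = 145.62°  ·
  (4,5): δ = 164.48°  ·
antipodal pairs: 2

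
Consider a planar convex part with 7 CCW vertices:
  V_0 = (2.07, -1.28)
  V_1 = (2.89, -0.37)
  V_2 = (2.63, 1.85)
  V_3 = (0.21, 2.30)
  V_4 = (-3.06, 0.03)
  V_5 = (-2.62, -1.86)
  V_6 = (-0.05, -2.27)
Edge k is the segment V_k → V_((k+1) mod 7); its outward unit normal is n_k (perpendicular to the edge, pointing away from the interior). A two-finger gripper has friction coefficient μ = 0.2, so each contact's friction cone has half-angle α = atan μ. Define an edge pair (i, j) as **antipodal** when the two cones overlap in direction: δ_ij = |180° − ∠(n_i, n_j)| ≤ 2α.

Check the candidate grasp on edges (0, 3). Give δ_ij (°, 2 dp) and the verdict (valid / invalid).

α = atan 0.2 = 11.31°;  2α = 22.62°
edge 0: e_0 = (+0.82, +0.91);  n_0 = (+0.7429, -0.6694)
edge 3: e_3 = (-3.27, -2.27);  n_3 = (-0.5703, +0.8215)
∠(n_0, n_3) = 166.79°
δ = |180° − 166.79°| = 13.21°
13.21° ≤ 2α = 22.62°  →  valid

δ = 13.21°, valid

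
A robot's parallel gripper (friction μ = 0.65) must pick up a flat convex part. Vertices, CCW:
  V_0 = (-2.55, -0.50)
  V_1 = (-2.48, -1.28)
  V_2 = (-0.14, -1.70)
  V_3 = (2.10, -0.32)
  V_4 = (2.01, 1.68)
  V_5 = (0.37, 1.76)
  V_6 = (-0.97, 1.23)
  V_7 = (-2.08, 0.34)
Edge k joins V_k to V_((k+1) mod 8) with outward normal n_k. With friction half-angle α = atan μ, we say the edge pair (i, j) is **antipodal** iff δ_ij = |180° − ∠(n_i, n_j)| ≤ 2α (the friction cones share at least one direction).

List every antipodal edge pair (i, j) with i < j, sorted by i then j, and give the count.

α = atan 0.65 = 33.02°;  2α = 66.05°
n_0 = (-0.9960, -0.0894)
n_1 = (-0.1767, -0.9843)
n_2 = (+0.5245, -0.8514)
n_3 = (+0.9990, +0.0450)
n_4 = (+0.0487, +0.9988)
n_5 = (-0.3678, +0.9299)
n_6 = (-0.6256, +0.7802)
n_7 = (-0.8727, +0.4883)
  (0,1): δ = 105.30°  ·
  (0,2): δ = 63.49°  ✓
  (0,3): δ = 2.55°  ✓
  (0,4): δ = 82.08°  ·
  (0,5): δ = 106.45°  ·
  (0,6): δ = 123.59°  ·
  (0,7): δ = 145.64°  ·
  (1,2): δ = 138.19°  ·
  (1,3): δ = 77.25°  ·
  (1,4): δ = 7.38°  ✓
  (1,5): δ = 31.76°  ✓
  (1,6): δ = 48.90°  ✓
  (1,7): δ = 70.95°  ·
  (2,3): δ = 119.06°  ·
  (2,4): δ = 34.43°  ✓
  (2,5): δ = 10.06°  ✓
  (2,6): δ = 7.09°  ✓
  (2,7): δ = 29.14°  ✓
  (3,4): δ = 95.37°  ·
  (3,5): δ = 71.00°  ·
  (3,6): δ = 53.85°  ✓
  (3,7): δ = 31.80°  ✓
  (4,5): δ = 155.63°  ·
  (4,6): δ = 138.48°  ·
  (4,7): δ = 116.44°  ·
  (5,6): δ = 162.86°  ·
  (5,7): δ = 140.81°  ·
  (6,7): δ = 157.95°  ·
antipodal pairs: 11

count = 11; pairs: (0,2), (0,3), (1,4), (1,5), (1,6), (2,4), (2,5), (2,6), (2,7), (3,6), (3,7)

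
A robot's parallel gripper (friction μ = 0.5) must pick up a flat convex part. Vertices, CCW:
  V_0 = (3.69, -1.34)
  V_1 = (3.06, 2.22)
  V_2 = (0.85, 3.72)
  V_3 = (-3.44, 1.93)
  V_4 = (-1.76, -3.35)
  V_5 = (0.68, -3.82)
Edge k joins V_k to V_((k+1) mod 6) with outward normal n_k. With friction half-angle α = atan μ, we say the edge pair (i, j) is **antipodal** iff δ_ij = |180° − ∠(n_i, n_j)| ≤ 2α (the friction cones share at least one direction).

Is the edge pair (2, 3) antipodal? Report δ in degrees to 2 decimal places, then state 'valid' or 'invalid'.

δ = 95.00°, invalid

α = atan 0.5 = 26.57°;  2α = 53.13°
edge 2: e_2 = (-4.29, -1.79);  n_2 = (-0.3851, +0.9229)
edge 3: e_3 = (+1.68, -5.28);  n_3 = (-0.9529, -0.3032)
∠(n_2, n_3) = 85.00°
δ = |180° − 85.00°| = 95.00°
95.00° > 2α = 53.13°  →  invalid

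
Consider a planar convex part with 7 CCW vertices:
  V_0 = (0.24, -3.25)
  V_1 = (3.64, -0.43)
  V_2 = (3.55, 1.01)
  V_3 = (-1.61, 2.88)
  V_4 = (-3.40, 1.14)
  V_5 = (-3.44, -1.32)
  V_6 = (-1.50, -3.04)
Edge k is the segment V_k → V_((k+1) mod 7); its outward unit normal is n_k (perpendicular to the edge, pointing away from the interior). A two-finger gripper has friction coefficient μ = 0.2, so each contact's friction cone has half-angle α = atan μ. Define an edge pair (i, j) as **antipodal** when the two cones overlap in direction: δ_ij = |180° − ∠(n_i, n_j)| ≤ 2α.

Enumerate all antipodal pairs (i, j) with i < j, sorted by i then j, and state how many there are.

count = 4; pairs: (0,3), (1,4), (2,5), (2,6)

α = atan 0.2 = 11.31°;  2α = 22.62°
n_0 = (+0.6384, -0.7697)
n_1 = (+0.9981, +0.0624)
n_2 = (+0.3407, +0.9402)
n_3 = (-0.6970, +0.7171)
n_4 = (-0.9999, +0.0163)
n_5 = (-0.6634, -0.7483)
n_6 = (-0.1198, -0.9928)
  (0,1): δ = 126.10°  ·
  (0,2): δ = 59.59°  ·
  (0,3): δ = 4.52°  ✓
  (0,4): δ = 49.40°  ·
  (0,5): δ = 98.77°  ·
  (0,6): δ = 133.45°  ·
  (1,2): δ = 113.50°  ·
  (1,3): δ = 49.39°  ·
  (1,4): δ = 4.51°  ✓
  (1,5): δ = 44.86°  ·
  (1,6): δ = 79.54°  ·
  (2,3): δ = 115.89°  ·
  (2,4): δ = 71.01°  ·
  (2,5): δ = 21.64°  ✓
  (2,6): δ = 13.04°  ✓
  (3,4): δ = 135.12°  ·
  (3,5): δ = 85.75°  ·
  (3,6): δ = 51.07°  ·
  (4,5): δ = 130.63°  ·
  (4,6): δ = 95.95°  ·
  (5,6): δ = 145.32°  ·
antipodal pairs: 4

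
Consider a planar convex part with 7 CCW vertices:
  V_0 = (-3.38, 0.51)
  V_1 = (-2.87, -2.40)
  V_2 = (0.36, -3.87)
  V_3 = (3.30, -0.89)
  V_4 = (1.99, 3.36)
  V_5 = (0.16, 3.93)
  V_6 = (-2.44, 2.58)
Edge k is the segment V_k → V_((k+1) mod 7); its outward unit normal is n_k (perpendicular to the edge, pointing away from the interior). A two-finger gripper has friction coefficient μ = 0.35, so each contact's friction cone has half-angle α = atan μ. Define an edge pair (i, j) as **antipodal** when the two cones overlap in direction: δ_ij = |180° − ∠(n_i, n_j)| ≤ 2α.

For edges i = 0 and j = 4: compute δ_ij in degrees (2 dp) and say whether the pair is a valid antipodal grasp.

α = atan 0.35 = 19.29°;  2α = 38.58°
edge 0: e_0 = (+0.51, -2.91);  n_0 = (-0.9850, -0.1726)
edge 4: e_4 = (-1.83, +0.57);  n_4 = (+0.2974, +0.9548)
∠(n_0, n_4) = 117.24°
δ = |180° − 117.24°| = 62.76°
62.76° > 2α = 38.58°  →  invalid

δ = 62.76°, invalid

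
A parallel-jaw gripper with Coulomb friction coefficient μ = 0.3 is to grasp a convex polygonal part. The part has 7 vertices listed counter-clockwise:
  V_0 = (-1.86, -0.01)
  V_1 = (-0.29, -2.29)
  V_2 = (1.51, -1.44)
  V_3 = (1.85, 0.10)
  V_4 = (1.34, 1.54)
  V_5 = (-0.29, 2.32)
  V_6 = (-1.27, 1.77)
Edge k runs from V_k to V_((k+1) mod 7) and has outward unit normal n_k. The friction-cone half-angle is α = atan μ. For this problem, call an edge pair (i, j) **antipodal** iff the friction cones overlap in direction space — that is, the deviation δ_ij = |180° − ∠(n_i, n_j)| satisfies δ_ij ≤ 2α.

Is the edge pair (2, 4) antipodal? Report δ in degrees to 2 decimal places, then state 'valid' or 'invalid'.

α = atan 0.3 = 16.70°;  2α = 33.40°
edge 2: e_2 = (+0.34, +1.54);  n_2 = (+0.9765, -0.2156)
edge 4: e_4 = (-1.63, +0.78);  n_4 = (+0.4317, +0.9020)
∠(n_2, n_4) = 76.88°
δ = |180° − 76.88°| = 103.12°
103.12° > 2α = 33.40°  →  invalid

δ = 103.12°, invalid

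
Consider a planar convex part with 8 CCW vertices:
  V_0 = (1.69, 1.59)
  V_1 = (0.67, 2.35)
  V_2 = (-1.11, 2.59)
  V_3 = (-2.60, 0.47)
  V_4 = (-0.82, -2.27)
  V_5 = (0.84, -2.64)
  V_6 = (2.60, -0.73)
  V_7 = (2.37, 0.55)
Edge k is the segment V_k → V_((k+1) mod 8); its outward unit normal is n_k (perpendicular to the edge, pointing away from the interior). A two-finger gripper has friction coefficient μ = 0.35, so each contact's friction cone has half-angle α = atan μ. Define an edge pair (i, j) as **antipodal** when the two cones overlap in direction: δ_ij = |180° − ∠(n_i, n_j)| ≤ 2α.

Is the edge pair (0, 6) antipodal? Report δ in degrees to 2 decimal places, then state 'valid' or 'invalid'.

δ = 136.88°, invalid

α = atan 0.35 = 19.29°;  2α = 38.58°
edge 0: e_0 = (-1.02, +0.76);  n_0 = (+0.5975, +0.8019)
edge 6: e_6 = (-0.23, +1.28);  n_6 = (+0.9842, +0.1769)
∠(n_0, n_6) = 43.12°
δ = |180° − 43.12°| = 136.88°
136.88° > 2α = 38.58°  →  invalid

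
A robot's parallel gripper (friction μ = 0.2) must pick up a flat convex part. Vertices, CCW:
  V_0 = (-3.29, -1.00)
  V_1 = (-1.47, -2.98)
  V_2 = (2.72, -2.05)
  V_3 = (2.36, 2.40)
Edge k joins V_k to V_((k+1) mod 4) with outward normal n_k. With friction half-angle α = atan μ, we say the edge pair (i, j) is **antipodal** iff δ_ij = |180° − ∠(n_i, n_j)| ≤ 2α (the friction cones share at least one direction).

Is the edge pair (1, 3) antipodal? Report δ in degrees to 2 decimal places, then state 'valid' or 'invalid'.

δ = 18.52°, valid

α = atan 0.2 = 11.31°;  2α = 22.62°
edge 1: e_1 = (+4.19, +0.93);  n_1 = (+0.2167, -0.9762)
edge 3: e_3 = (-5.65, -3.40);  n_3 = (-0.5156, +0.8568)
∠(n_1, n_3) = 161.48°
δ = |180° − 161.48°| = 18.52°
18.52° ≤ 2α = 22.62°  →  valid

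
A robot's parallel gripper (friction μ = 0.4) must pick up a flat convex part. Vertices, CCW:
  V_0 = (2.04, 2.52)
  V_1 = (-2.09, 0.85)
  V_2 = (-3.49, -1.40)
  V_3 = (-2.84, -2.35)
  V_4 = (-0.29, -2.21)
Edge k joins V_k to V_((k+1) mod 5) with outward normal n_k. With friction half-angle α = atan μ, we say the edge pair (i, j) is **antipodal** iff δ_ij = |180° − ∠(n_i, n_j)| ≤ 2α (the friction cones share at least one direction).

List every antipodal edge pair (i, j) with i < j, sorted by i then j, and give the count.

α = atan 0.4 = 21.80°;  2α = 43.60°
n_0 = (-0.3749, +0.9271)
n_1 = (-0.8491, +0.5283)
n_2 = (-0.8253, -0.5647)
n_3 = (+0.0548, -0.9985)
n_4 = (+0.8971, -0.4419)
  (0,1): δ = 143.91°  ·
  (0,2): δ = 77.64°  ·
  (0,3): δ = 18.87°  ✓
  (0,4): δ = 41.76°  ✓
  (1,2): δ = 113.73°  ·
  (1,3): δ = 54.97°  ·
  (1,4): δ = 5.67°  ✓
  (2,3): δ = 121.24°  ·
  (2,4): δ = 60.61°  ·
  (3,4): δ = 119.37°  ·
antipodal pairs: 3

count = 3; pairs: (0,3), (0,4), (1,4)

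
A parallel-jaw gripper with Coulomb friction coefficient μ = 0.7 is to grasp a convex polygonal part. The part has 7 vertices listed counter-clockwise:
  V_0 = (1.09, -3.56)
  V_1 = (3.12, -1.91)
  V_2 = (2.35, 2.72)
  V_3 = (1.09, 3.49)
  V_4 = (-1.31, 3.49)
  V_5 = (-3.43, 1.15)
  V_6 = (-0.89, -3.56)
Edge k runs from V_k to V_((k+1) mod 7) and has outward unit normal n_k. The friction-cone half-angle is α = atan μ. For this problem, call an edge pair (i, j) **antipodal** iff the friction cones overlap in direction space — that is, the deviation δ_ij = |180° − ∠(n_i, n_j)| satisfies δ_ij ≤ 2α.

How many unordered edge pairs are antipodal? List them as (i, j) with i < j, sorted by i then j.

count = 9; pairs: (0,3), (0,4), (1,4), (1,5), (2,5), (2,6), (3,5), (3,6), (4,6)

α = atan 0.7 = 34.99°;  2α = 69.98°
n_0 = (+0.6307, -0.7760)
n_1 = (+0.9865, +0.1641)
n_2 = (+0.5215, +0.8533)
n_3 = (+0.0000, +1.0000)
n_4 = (-0.7411, +0.6714)
n_5 = (-0.8802, -0.4747)
n_6 = (+0.0000, -1.0000)
  (0,1): δ = 119.66°  ·
  (0,2): δ = 70.53°  ·
  (0,3): δ = 39.10°  ✓
  (0,4): δ = 8.72°  ✓
  (0,5): δ = 79.23°  ·
  (0,6): δ = 140.90°  ·
  (1,2): δ = 130.87°  ·
  (1,3): δ = 99.44°  ·
  (1,4): δ = 51.62°  ✓
  (1,5): δ = 18.89°  ✓
  (1,6): δ = 80.56°  ·
  (2,3): δ = 148.57°  ·
  (2,4): δ = 100.75°  ·
  (2,5): δ = 30.23°  ✓
  (2,6): δ = 31.43°  ✓
  (3,4): δ = 132.18°  ·
  (3,5): δ = 61.66°  ✓
  (3,6): δ = 0.00°  ✓
  (4,5): δ = 109.49°  ·
  (4,6): δ = 47.82°  ✓
  (5,6): δ = 118.34°  ·
antipodal pairs: 9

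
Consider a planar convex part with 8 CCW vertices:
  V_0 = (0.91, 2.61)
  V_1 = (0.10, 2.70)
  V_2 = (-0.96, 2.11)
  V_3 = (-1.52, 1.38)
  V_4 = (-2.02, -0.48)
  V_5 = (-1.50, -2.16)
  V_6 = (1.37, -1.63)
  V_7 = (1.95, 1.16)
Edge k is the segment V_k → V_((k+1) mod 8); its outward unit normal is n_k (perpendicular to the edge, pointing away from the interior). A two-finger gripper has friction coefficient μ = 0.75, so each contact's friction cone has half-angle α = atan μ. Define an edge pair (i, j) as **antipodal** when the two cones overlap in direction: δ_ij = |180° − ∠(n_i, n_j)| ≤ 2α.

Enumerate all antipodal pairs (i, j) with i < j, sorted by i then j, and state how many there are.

α = atan 0.75 = 36.87°;  2α = 73.74°
n_0 = (+0.1104, +0.9939)
n_1 = (-0.4863, +0.8738)
n_2 = (-0.7934, +0.6087)
n_3 = (-0.9657, +0.2596)
n_4 = (-0.9553, -0.2957)
n_5 = (+0.1816, -0.9834)
n_6 = (+0.9791, -0.2035)
n_7 = (+0.8126, +0.5828)
  (0,1): δ = 144.56°  ·
  (0,2): δ = 121.15°  ·
  (0,3): δ = 98.71°  ·
  (0,4): δ = 66.46°  ✓
  (0,5): δ = 16.80°  ✓
  (0,6): δ = 84.60°  ·
  (0,7): δ = 131.99°  ·
  (1,2): δ = 156.59°  ·
  (1,3): δ = 134.15°  ·
  (1,4): δ = 101.90°  ·
  (1,5): δ = 18.64°  ✓
  (1,6): δ = 49.16°  ✓
  (1,7): δ = 96.55°  ·
  (2,3): δ = 157.55°  ·
  (2,4): δ = 125.31°  ·
  (2,5): δ = 42.04°  ✓
  (2,6): δ = 25.75°  ✓
  (2,7): δ = 73.14°  ✓
  (3,4): δ = 147.76°  ·
  (3,5): δ = 64.49°  ✓
  (3,6): δ = 3.30°  ✓
  (3,7): δ = 50.70°  ✓
  (4,5): δ = 96.74°  ·
  (4,6): δ = 28.94°  ✓
  (4,7): δ = 18.45°  ✓
  (5,6): δ = 112.21°  ·
  (5,7): δ = 64.81°  ✓
  (6,7): δ = 132.61°  ·
antipodal pairs: 13

count = 13; pairs: (0,4), (0,5), (1,5), (1,6), (2,5), (2,6), (2,7), (3,5), (3,6), (3,7), (4,6), (4,7), (5,7)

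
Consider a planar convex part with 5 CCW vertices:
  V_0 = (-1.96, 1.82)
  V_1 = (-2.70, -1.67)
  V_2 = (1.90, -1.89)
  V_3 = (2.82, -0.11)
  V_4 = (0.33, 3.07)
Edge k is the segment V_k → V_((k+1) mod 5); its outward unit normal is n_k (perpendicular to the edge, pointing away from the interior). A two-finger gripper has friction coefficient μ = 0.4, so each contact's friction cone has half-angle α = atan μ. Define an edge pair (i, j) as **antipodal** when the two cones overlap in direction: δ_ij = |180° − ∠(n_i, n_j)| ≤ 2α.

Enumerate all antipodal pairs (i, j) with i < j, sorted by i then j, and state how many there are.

count = 3; pairs: (0,2), (1,4), (2,4)

α = atan 0.4 = 21.80°;  2α = 43.60°
n_0 = (-0.9783, +0.2074)
n_1 = (-0.0478, -0.9989)
n_2 = (+0.8884, -0.4592)
n_3 = (+0.7873, +0.6165)
n_4 = (-0.4791, +0.8777)
  (0,1): δ = 80.77°  ·
  (0,2): δ = 15.36°  ✓
  (0,3): δ = 50.03°  ·
  (0,4): δ = 130.60°  ·
  (1,2): δ = 114.59°  ·
  (1,3): δ = 49.20°  ·
  (1,4): δ = 31.37°  ✓
  (2,3): δ = 114.61°  ·
  (2,4): δ = 34.04°  ✓
  (3,4): δ = 99.43°  ·
antipodal pairs: 3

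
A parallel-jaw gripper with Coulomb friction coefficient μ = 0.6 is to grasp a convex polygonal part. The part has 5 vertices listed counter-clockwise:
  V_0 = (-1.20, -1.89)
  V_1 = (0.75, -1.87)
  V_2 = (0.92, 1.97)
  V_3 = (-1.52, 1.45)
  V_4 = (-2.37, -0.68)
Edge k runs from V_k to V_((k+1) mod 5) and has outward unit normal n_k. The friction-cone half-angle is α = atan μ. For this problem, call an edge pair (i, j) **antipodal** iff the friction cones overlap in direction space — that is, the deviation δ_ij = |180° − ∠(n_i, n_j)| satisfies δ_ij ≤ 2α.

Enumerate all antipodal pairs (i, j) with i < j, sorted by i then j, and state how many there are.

count = 4; pairs: (0,2), (1,3), (1,4), (2,4)

α = atan 0.6 = 30.96°;  2α = 61.93°
n_0 = (+0.0103, -0.9999)
n_1 = (+0.9990, -0.0442)
n_2 = (-0.2084, +0.9780)
n_3 = (-0.9288, +0.3706)
n_4 = (-0.7189, -0.6951)
  (0,1): δ = 93.12°  ·
  (0,2): δ = 11.44°  ✓
  (0,3): δ = 67.66°  ·
  (0,4): δ = 133.45°  ·
  (1,2): δ = 75.43°  ·
  (1,3): δ = 19.22°  ✓
  (1,4): δ = 46.57°  ✓
  (2,3): δ = 123.79°  ·
  (2,4): δ = 57.99°  ✓
  (3,4): δ = 114.21°  ·
antipodal pairs: 4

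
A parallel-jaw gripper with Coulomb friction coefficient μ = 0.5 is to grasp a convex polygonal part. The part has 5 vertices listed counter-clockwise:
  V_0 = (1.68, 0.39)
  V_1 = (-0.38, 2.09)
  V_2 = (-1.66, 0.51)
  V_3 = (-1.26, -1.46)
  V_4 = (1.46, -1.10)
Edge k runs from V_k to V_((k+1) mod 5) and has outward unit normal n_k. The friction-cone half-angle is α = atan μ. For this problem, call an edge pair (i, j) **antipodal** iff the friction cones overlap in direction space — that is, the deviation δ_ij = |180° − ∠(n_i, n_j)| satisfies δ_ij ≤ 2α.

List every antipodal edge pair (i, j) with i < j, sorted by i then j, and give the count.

count = 5; pairs: (0,2), (0,3), (1,3), (1,4), (2,4)

α = atan 0.5 = 26.57°;  2α = 53.13°
n_0 = (+0.6365, +0.7713)
n_1 = (-0.7770, +0.6295)
n_2 = (-0.9800, -0.1990)
n_3 = (+0.1312, -0.9914)
n_4 = (+0.9893, -0.1461)
  (0,1): δ = 89.48°  ·
  (0,2): δ = 38.99°  ✓
  (0,3): δ = 47.07°  ✓
  (0,4): δ = 121.13°  ·
  (1,2): δ = 129.51°  ·
  (1,3): δ = 43.45°  ✓
  (1,4): δ = 30.61°  ✓
  (2,3): δ = 93.94°  ·
  (2,4): δ = 19.88°  ✓
  (3,4): δ = 105.94°  ·
antipodal pairs: 5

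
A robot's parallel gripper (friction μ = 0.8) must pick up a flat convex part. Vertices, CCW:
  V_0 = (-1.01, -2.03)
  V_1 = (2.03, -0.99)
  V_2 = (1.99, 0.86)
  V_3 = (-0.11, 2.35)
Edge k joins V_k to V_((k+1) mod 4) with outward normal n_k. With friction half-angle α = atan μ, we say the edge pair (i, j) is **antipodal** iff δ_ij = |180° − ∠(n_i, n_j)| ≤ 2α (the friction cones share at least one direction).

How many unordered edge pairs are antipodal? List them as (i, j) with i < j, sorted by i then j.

count = 4; pairs: (0,2), (0,3), (1,3), (2,3)

α = atan 0.8 = 38.66°;  2α = 77.32°
n_0 = (+0.3237, -0.9462)
n_1 = (+0.9998, +0.0216)
n_2 = (+0.5787, +0.8156)
n_3 = (-0.9795, +0.2013)
  (0,1): δ = 107.65°  ·
  (0,2): δ = 54.24°  ✓
  (0,3): δ = 59.50°  ✓
  (1,2): δ = 126.60°  ·
  (1,3): δ = 12.85°  ✓
  (2,3): δ = 66.25°  ✓
antipodal pairs: 4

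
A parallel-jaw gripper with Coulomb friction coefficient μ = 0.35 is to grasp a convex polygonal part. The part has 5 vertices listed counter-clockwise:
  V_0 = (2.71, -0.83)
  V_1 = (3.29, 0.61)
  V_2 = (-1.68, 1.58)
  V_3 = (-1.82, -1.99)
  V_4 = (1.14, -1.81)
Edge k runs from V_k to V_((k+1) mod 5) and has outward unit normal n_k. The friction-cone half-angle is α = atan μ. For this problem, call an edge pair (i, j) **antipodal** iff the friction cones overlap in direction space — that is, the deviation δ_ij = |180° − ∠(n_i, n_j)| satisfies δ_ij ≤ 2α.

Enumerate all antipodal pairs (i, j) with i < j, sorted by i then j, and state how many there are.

α = atan 0.35 = 19.29°;  2α = 38.58°
n_0 = (+0.9276, -0.3736)
n_1 = (+0.1916, +0.9815)
n_2 = (-0.9992, +0.0392)
n_3 = (+0.0607, -0.9982)
n_4 = (+0.5295, -0.8483)
  (0,1): δ = 79.11°  ·
  (0,2): δ = 19.69°  ✓
  (0,3): δ = 115.42°  ·
  (0,4): δ = 143.91°  ·
  (1,2): δ = 81.20°  ·
  (1,3): δ = 14.52°  ✓
  (1,4): δ = 43.02°  ·
  (2,3): δ = 84.27°  ·
  (2,4): δ = 55.78°  ·
  (3,4): δ = 151.51°  ·
antipodal pairs: 2

count = 2; pairs: (0,2), (1,3)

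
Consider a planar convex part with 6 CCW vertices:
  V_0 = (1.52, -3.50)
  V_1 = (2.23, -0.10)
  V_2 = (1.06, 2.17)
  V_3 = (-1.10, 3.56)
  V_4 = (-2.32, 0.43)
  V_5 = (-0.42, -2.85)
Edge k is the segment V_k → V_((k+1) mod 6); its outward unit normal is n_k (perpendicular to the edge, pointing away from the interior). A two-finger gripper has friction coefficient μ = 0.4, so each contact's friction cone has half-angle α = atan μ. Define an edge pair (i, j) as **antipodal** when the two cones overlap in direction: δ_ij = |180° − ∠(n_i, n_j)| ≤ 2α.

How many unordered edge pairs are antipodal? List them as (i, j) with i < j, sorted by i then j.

α = atan 0.4 = 21.80°;  2α = 43.60°
n_0 = (+0.9789, -0.2044)
n_1 = (+0.8889, +0.4581)
n_2 = (+0.5412, +0.8409)
n_3 = (-0.9317, +0.3632)
n_4 = (-0.8653, -0.5012)
n_5 = (-0.3177, -0.9482)
  (0,1): δ = 140.94°  ·
  (0,2): δ = 110.97°  ·
  (0,3): δ = 9.50°  ✓
  (0,4): δ = 41.88°  ✓
  (0,5): δ = 83.27°  ·
  (1,2): δ = 150.03°  ·
  (1,3): δ = 48.56°  ·
  (1,4): δ = 2.81°  ✓
  (1,5): δ = 44.21°  ·
  (2,3): δ = 78.53°  ·
  (2,4): δ = 27.16°  ✓
  (2,5): δ = 14.24°  ✓
  (3,4): δ = 128.62°  ·
  (3,5): δ = 87.23°  ·
  (4,5): δ = 138.61°  ·
antipodal pairs: 5

count = 5; pairs: (0,3), (0,4), (1,4), (2,4), (2,5)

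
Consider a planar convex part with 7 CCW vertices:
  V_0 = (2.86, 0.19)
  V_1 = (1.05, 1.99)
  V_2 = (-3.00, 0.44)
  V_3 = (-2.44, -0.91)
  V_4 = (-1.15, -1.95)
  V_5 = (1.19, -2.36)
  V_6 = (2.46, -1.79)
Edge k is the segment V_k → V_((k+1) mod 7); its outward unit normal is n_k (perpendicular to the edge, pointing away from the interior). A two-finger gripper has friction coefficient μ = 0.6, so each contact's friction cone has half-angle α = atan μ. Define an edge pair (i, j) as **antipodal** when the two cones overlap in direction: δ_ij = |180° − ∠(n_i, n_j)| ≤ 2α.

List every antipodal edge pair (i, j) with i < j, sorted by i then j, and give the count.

α = atan 0.6 = 30.96°;  2α = 61.93°
n_0 = (+0.7051, +0.7091)
n_1 = (-0.3574, +0.9339)
n_2 = (-0.9237, -0.3832)
n_3 = (-0.6276, -0.7785)
n_4 = (-0.1726, -0.9850)
n_5 = (+0.4095, -0.9123)
n_6 = (+0.9802, -0.1980)
  (0,1): δ = 114.22°  ·
  (0,2): δ = 22.63°  ✓
  (0,3): δ = 5.97°  ✓
  (0,4): δ = 34.90°  ✓
  (0,5): δ = 69.01°  ·
  (0,6): δ = 123.42°  ·
  (1,2): δ = 88.41°  ·
  (1,3): δ = 59.82°  ✓
  (1,4): δ = 30.88°  ✓
  (1,5): δ = 3.23°  ✓
  (1,6): δ = 57.64°  ✓
  (2,3): δ = 151.41°  ·
  (2,4): δ = 122.47°  ·
  (2,5): δ = 88.36°  ·
  (2,6): δ = 33.95°  ✓
  (3,4): δ = 151.06°  ·
  (3,5): δ = 116.95°  ·
  (3,6): δ = 62.55°  ·
  (4,5): δ = 145.89°  ·
  (4,6): δ = 91.48°  ·
  (5,6): δ = 125.59°  ·
antipodal pairs: 8

count = 8; pairs: (0,2), (0,3), (0,4), (1,3), (1,4), (1,5), (1,6), (2,6)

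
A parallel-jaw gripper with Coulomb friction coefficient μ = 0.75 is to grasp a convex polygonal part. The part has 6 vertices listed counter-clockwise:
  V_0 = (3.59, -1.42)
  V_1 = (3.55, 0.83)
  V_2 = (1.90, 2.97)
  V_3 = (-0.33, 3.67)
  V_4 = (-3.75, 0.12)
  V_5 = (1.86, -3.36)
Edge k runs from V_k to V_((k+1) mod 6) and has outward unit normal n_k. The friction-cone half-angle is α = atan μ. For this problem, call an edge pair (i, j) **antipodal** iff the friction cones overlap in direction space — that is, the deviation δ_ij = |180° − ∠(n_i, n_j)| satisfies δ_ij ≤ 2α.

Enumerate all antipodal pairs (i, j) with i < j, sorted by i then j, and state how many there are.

count = 6; pairs: (0,3), (0,4), (1,4), (2,4), (2,5), (3,5)

α = atan 0.75 = 36.87°;  2α = 73.74°
n_0 = (+0.9998, +0.0178)
n_1 = (+0.7919, +0.6106)
n_2 = (+0.2995, +0.9541)
n_3 = (-0.7202, +0.6938)
n_4 = (-0.5271, -0.8498)
n_5 = (+0.7463, -0.6656)
  (0,1): δ = 143.39°  ·
  (0,2): δ = 108.45°  ·
  (0,3): δ = 44.95°  ✓
  (0,4): δ = 57.17°  ✓
  (0,5): δ = 137.26°  ·
  (1,2): δ = 145.06°  ·
  (1,3): δ = 81.56°  ·
  (1,4): δ = 20.55°  ✓
  (1,5): δ = 100.64°  ·
  (2,3): δ = 116.50°  ·
  (2,4): δ = 14.39°  ✓
  (2,5): δ = 65.70°  ✓
  (3,4): δ = 77.88°  ·
  (3,5): δ = 2.21°  ✓
  (4,5): δ = 99.91°  ·
antipodal pairs: 6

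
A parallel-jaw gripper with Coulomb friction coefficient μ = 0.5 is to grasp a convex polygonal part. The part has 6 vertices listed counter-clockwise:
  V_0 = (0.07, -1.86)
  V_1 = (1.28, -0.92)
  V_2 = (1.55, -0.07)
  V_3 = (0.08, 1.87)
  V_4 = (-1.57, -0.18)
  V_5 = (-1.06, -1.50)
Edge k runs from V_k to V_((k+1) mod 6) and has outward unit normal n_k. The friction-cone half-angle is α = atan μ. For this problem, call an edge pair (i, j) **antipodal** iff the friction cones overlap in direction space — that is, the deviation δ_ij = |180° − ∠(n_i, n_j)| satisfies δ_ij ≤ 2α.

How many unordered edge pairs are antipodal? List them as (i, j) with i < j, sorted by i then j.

α = atan 0.5 = 26.57°;  2α = 53.13°
n_0 = (+0.6135, -0.7897)
n_1 = (+0.9531, -0.3027)
n_2 = (+0.7970, +0.6039)
n_3 = (-0.7790, +0.6270)
n_4 = (-0.9328, -0.3604)
n_5 = (-0.3036, -0.9528)
  (0,1): δ = 145.46°  ·
  (0,2): δ = 90.69°  ·
  (0,3): δ = 13.33°  ✓
  (0,4): δ = 73.28°  ·
  (0,5): δ = 124.49°  ·
  (1,2): δ = 125.23°  ·
  (1,3): δ = 21.21°  ✓
  (1,4): δ = 38.75°  ✓
  (1,5): δ = 89.95°  ·
  (2,3): δ = 75.98°  ·
  (2,4): δ = 16.03°  ✓
  (2,5): δ = 35.18°  ✓
  (3,4): δ = 120.05°  ·
  (3,5): δ = 68.84°  ·
  (4,5): δ = 128.80°  ·
antipodal pairs: 5

count = 5; pairs: (0,3), (1,3), (1,4), (2,4), (2,5)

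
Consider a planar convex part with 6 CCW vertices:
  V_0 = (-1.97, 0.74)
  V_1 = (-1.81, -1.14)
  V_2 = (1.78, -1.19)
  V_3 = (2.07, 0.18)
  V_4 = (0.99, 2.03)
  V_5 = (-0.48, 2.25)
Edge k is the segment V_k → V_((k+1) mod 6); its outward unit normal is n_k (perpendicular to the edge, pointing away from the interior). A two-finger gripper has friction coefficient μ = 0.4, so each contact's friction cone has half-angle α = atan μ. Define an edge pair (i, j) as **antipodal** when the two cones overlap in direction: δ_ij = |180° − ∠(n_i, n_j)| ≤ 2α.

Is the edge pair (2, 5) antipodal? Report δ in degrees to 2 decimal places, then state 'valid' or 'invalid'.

δ = 32.67°, valid

α = atan 0.4 = 21.80°;  2α = 43.60°
edge 2: e_2 = (+0.29, +1.37);  n_2 = (+0.9783, -0.2071)
edge 5: e_5 = (-1.49, -1.51);  n_5 = (-0.7118, +0.7024)
∠(n_2, n_5) = 147.33°
δ = |180° − 147.33°| = 32.67°
32.67° ≤ 2α = 43.60°  →  valid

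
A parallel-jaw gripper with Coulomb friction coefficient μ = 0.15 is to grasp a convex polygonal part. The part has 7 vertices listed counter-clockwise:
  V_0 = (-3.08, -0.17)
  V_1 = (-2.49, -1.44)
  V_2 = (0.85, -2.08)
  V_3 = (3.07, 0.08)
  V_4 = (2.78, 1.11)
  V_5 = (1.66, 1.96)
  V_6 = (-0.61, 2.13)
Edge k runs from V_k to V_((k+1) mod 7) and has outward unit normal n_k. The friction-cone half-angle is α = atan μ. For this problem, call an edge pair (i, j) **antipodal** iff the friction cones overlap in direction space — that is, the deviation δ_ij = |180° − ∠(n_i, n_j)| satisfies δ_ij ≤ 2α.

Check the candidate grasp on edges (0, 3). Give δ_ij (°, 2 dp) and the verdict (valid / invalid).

α = atan 0.15 = 8.53°;  2α = 17.06°
edge 0: e_0 = (+0.59, -1.27);  n_0 = (-0.9069, -0.4213)
edge 3: e_3 = (-0.29, +1.03);  n_3 = (+0.9626, +0.2710)
∠(n_0, n_3) = 170.81°
δ = |180° − 170.81°| = 9.19°
9.19° ≤ 2α = 17.06°  →  valid

δ = 9.19°, valid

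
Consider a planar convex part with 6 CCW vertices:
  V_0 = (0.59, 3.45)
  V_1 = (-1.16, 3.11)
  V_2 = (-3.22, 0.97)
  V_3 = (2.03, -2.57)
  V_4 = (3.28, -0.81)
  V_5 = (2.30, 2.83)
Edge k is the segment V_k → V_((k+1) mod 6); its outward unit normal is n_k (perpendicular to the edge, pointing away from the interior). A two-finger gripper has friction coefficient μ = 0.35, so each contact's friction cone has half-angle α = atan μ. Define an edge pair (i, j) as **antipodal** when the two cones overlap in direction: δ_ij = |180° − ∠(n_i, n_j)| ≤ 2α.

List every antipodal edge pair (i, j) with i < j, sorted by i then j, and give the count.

count = 2; pairs: (1,3), (2,5)

α = atan 0.35 = 19.29°;  2α = 38.58°
n_0 = (-0.1907, +0.9816)
n_1 = (-0.7204, +0.6935)
n_2 = (-0.5591, -0.8291)
n_3 = (+0.8153, -0.5790)
n_4 = (+0.9656, +0.2600)
n_5 = (+0.3409, +0.9401)
  (0,1): δ = 144.90°  ·
  (0,2): δ = 44.99°  ·
  (0,3): δ = 43.62°  ·
  (0,4): δ = 94.07°  ·
  (0,5): δ = 149.08°  ·
  (1,2): δ = 80.08°  ·
  (1,3): δ = 8.53°  ✓
  (1,4): δ = 58.98°  ·
  (1,5): δ = 113.98°  ·
  (2,3): δ = 91.39°  ·
  (2,4): δ = 40.94°  ·
  (2,5): δ = 14.06°  ✓
  (3,4): δ = 129.55°  ·
  (3,5): δ = 74.55°  ·
  (4,5): δ = 125.00°  ·
antipodal pairs: 2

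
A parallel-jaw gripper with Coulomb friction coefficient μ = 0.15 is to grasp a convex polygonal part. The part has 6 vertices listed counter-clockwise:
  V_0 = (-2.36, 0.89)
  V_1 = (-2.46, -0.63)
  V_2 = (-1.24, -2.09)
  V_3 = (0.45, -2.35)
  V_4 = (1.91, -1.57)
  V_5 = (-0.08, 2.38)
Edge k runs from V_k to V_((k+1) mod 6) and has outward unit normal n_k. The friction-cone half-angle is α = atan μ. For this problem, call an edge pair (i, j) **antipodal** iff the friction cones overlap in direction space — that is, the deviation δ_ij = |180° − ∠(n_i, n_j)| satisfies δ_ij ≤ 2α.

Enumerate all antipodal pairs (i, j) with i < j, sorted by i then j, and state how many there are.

α = atan 0.15 = 8.53°;  2α = 17.06°
n_0 = (-0.9978, +0.0656)
n_1 = (-0.7674, -0.6412)
n_2 = (-0.1521, -0.9884)
n_3 = (+0.4712, -0.8820)
n_4 = (+0.8931, +0.4499)
n_5 = (-0.5471, +0.8371)
  (0,1): δ = 136.35°  ·
  (0,2): δ = 94.98°  ·
  (0,3): δ = 58.12°  ·
  (0,4): δ = 30.50°  ·
  (0,5): δ = 126.93°  ·
  (1,2): δ = 138.63°  ·
  (1,3): δ = 101.77°  ·
  (1,4): δ = 13.14°  ✓
  (1,5): δ = 83.28°  ·
  (2,3): δ = 143.14°  ·
  (2,4): δ = 54.51°  ·
  (2,5): δ = 41.91°  ·
  (3,4): δ = 91.37°  ·
  (3,5): δ = 5.05°  ✓
  (4,5): δ = 83.57°  ·
antipodal pairs: 2

count = 2; pairs: (1,4), (3,5)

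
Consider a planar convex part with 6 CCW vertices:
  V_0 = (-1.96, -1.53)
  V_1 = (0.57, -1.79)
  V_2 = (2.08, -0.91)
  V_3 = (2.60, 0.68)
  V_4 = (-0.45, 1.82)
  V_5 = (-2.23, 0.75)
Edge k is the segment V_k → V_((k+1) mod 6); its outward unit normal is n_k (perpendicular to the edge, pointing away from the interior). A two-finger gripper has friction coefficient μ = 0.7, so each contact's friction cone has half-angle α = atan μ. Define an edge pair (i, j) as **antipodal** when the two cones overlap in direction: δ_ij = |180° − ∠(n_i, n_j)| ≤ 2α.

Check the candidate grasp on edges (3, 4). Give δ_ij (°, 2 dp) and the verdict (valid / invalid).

δ = 128.49°, invalid

α = atan 0.7 = 34.99°;  2α = 69.98°
edge 3: e_3 = (-3.05, +1.14);  n_3 = (+0.3501, +0.9367)
edge 4: e_4 = (-1.78, -1.07);  n_4 = (-0.5152, +0.8571)
∠(n_3, n_4) = 51.51°
δ = |180° − 51.51°| = 128.49°
128.49° > 2α = 69.98°  →  invalid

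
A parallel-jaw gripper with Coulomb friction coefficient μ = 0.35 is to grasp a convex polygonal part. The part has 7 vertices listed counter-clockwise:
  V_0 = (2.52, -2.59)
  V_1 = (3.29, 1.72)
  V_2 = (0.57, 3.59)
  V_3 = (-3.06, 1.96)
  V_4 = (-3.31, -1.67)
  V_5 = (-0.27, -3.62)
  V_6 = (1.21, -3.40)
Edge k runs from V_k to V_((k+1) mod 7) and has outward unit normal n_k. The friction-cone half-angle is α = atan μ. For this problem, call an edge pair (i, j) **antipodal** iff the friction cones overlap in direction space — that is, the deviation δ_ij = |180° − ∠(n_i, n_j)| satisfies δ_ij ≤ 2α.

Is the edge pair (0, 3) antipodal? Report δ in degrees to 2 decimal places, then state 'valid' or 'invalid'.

α = atan 0.35 = 19.29°;  2α = 38.58°
edge 0: e_0 = (+0.77, +4.31);  n_0 = (+0.9844, -0.1759)
edge 3: e_3 = (-0.25, -3.63);  n_3 = (-0.9976, +0.0687)
∠(n_0, n_3) = 173.81°
δ = |180° − 173.81°| = 6.19°
6.19° ≤ 2α = 38.58°  →  valid

δ = 6.19°, valid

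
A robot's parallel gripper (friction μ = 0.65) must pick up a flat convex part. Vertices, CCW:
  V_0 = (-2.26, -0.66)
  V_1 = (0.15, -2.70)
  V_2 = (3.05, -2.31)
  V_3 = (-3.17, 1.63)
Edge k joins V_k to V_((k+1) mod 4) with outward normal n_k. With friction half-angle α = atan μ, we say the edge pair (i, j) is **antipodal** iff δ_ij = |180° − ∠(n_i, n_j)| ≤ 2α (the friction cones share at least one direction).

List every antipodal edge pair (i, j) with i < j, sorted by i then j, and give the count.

α = atan 0.65 = 33.02°;  2α = 66.05°
n_0 = (-0.6461, -0.7633)
n_1 = (+0.1333, -0.9911)
n_2 = (+0.5351, +0.8448)
n_3 = (-0.9293, -0.3693)
  (0,1): δ = 132.09°  ·
  (0,2): δ = 7.90°  ✓
  (0,3): δ = 151.92°  ·
  (1,2): δ = 40.01°  ✓
  (1,3): δ = 104.01°  ·
  (2,3): δ = 35.98°  ✓
antipodal pairs: 3

count = 3; pairs: (0,2), (1,2), (2,3)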